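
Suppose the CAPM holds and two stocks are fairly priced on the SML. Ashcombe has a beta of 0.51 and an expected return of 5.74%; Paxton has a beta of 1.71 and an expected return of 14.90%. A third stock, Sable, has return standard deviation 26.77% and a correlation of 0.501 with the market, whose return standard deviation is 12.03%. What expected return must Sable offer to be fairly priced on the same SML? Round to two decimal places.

MRP = (14.90% − 5.74%) / (1.71 − 0.51) = 7.6333%
R_f = 5.74% − 0.51 × 7.6333% = 1.8470%
β_Sable = ρ·σ_i/σ_m = 0.501 × 26.77 / 12.03 = 1.1149
E(R_Sable) = R_f + β × MRP = 1.8470% + 1.1149 × 7.6333% = 10.36%

10.36%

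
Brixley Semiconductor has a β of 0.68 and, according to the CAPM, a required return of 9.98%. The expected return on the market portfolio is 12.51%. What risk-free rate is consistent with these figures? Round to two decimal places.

E(R) = R_f + β(E(R_m) − R_f) = R_f(1 − β) + β·E(R_m)
9.98% = R_f × (1 − 0.68) + 0.68 × 12.51%
9.98% = R_f × 0.32 + 8.5068%
R_f = (9.98% − 8.5068%) / 0.32 = 4.60%

4.60%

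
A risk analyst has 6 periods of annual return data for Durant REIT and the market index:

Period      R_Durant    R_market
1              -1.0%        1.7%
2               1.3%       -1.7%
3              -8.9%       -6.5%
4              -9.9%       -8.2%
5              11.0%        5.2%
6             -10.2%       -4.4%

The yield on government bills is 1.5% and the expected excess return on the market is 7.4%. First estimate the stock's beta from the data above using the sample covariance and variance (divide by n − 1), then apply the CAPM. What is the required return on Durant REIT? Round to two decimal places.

12.71%

Mean R_i = (-1.0 + 1.3 − 8.9 − 9.9 + 11.0 − 10.2) / 6 = -2.9500%
Mean R_m = (1.7 − 1.7 − 6.5 − 8.2 + 5.2 − 4.4) / 6 = -2.3167%
Σ(R_i − R̄_i)(R_m − R̄_m) = 196.1950  ⇒  Cov = 196.1950 / 5 = 39.2390
Σ(R_m − R̄_m)² = 129.4683  ⇒  Var(R_m) = 129.4683 / 5 = 25.8937
β = Cov / Var(R_m) = 39.2390 / 25.8937 = 1.5154
E(R) = R_f + β × MRP = 1.5% + 1.5154 × 7.4% = 12.71%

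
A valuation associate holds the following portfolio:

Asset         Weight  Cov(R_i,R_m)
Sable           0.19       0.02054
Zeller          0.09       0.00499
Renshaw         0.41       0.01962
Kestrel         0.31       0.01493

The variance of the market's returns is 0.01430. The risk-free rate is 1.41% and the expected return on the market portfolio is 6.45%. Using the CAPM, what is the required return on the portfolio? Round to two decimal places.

β_Sable = 0.02054 / 0.01430 = 1.4364
β_Zeller = 0.00499 / 0.01430 = 0.3490
β_Renshaw = 0.01962 / 0.01430 = 1.3720
β_Kestrel = 0.01493 / 0.01430 = 1.0441
β_P = Σ w_i β_i = 0.19×1.4364 + 0.09×0.3490 + 0.41×1.3720 + 0.31×1.0441 = 1.1905
MRP = 6.45% − 1.41% = 5.04%
E(R_P) = R_f + β_P × MRP = 1.41% + 1.1905 × 5.04% = 7.41%

7.41%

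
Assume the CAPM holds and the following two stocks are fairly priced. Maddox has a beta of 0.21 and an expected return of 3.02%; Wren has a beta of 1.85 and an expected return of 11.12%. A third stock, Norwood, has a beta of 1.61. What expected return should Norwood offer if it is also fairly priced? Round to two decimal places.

MRP (SML slope) = (11.12% − 3.02%) / (1.85 − 0.21) = 8.10% / 1.64 = 4.9390%
R_f (intercept) = 3.02% − 0.21 × 4.9390% = 1.9828%
E(R_Norwood) = R_f + β × MRP = 1.9828% + 1.61 × 4.9390% = 9.93%

9.93%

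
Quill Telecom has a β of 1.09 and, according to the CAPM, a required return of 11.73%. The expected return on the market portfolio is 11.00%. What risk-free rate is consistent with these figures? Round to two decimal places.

E(R) = R_f + β(E(R_m) − R_f) = R_f(1 − β) + β·E(R_m)
11.73% = R_f × (1 − 1.09) + 1.09 × 11.00%
11.73% = R_f × -0.09 + 11.9900%
R_f = (11.73% − 11.9900%) / -0.09 = 2.89%

2.89%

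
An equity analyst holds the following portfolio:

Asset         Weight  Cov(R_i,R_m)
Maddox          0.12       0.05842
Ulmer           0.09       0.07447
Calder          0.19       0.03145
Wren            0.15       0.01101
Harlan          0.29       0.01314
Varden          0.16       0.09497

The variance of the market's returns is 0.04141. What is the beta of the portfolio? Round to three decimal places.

0.974

β_Maddox = 0.05842 / 0.04141 = 1.4108
β_Ulmer = 0.07447 / 0.04141 = 1.7984
β_Calder = 0.03145 / 0.04141 = 0.7595
β_Wren = 0.01101 / 0.04141 = 0.2659
β_Harlan = 0.01314 / 0.04141 = 0.3173
β_Varden = 0.09497 / 0.04141 = 2.2934
β_P = Σ w_i β_i = 0.12×1.4108 + 0.09×1.7984 + 0.19×0.7595 + 0.15×0.2659 + 0.29×0.3173 + 0.16×2.2934 = 0.9743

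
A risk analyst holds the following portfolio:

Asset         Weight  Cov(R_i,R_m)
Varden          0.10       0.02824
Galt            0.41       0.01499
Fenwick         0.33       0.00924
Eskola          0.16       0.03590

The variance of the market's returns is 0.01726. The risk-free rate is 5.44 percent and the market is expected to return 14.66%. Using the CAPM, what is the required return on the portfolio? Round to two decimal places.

14.93%

β_Varden = 0.02824 / 0.01726 = 1.6362
β_Galt = 0.01499 / 0.01726 = 0.8685
β_Fenwick = 0.00924 / 0.01726 = 0.5353
β_Eskola = 0.03590 / 0.01726 = 2.0800
β_P = Σ w_i β_i = 0.10×1.6362 + 0.41×0.8685 + 0.33×0.5353 + 0.16×2.0800 = 1.0292
MRP = 14.66% − 5.44% = 9.22%
E(R_P) = R_f + β_P × MRP = 5.44% + 1.0292 × 9.22% = 14.93%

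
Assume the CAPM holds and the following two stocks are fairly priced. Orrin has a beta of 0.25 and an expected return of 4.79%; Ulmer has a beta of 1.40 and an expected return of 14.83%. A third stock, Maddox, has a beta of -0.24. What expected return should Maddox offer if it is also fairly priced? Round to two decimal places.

0.51%

MRP (SML slope) = (14.83% − 4.79%) / (1.40 − 0.25) = 10.04% / 1.15 = 8.7304%
R_f (intercept) = 4.79% − 0.25 × 8.7304% = 2.6074%
E(R_Maddox) = R_f + β × MRP = 2.6074% + -0.24 × 8.7304% = 0.51%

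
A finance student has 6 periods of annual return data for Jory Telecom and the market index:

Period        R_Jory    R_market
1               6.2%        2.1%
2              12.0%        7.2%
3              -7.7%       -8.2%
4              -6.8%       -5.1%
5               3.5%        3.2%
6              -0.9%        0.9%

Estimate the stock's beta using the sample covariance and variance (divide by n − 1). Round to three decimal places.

1.293

Mean R_i = (6.2 + 12.0 − 7.7 − 6.8 + 3.5 − 0.9) / 6 = 1.0500%
Mean R_m = (2.1 + 7.2 − 8.2 − 5.1 + 3.2 + 0.9) / 6 = 0.0167%
Σ(R_i − R̄_i)(R_m − R̄_m) = 207.5250  ⇒  Cov = 207.5250 / 5 = 41.5050
Σ(R_m − R̄_m)² = 160.5483  ⇒  Var(R_m) = 160.5483 / 5 = 32.1097
β = Cov / Var(R_m) = 41.5050 / 32.1097 = 1.2926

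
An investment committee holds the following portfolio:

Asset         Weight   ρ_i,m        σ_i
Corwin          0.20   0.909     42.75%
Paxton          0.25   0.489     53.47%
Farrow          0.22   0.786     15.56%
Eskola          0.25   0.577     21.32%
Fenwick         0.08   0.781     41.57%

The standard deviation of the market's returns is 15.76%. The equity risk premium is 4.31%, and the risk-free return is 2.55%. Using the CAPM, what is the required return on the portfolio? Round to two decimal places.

8.75%

β_Corwin = 0.909 × 42.75% / 15.76% = 2.4657
β_Paxton = 0.489 × 53.47% / 15.76% = 1.6591
β_Farrow = 0.786 × 15.56% / 15.76% = 0.7760
β_Eskola = 0.577 × 21.32% / 15.76% = 0.7806
β_Fenwick = 0.781 × 41.57% / 15.76% = 2.0600
β_P = Σ w_i β_i = 0.20×2.4657 + 0.25×1.6591 + 0.22×0.7760 + 0.25×0.7806 + 0.08×2.0600 = 1.4386
E(R_P) = R_f + β_P × MRP = 2.55% + 1.4386 × 4.31% = 8.75%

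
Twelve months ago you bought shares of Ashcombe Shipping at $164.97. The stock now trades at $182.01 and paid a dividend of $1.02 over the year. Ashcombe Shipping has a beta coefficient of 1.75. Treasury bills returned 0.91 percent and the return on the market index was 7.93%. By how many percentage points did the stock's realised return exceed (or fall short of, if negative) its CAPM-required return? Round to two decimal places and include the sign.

-2.25%

Realised HPR = (P1 + D1 − P0) / P0 = (182.01 + 1.02 − 164.97) / 164.97 = 18.06 / 164.97 = 10.9474%
MRP = 7.93% − 0.91% = 7.02%
CAPM required = R_f + β·MRP = 0.91% + 1.75 × 7.02% = 13.1950%
α = realised − required = 10.9474% − 13.1950% = -2.25%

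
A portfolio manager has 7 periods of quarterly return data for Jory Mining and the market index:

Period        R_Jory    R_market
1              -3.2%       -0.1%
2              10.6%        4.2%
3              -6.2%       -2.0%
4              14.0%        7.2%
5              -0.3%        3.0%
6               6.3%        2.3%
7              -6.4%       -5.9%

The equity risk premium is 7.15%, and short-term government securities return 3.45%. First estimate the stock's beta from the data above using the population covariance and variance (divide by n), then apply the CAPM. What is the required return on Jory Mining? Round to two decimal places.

Mean R_i = (-3.2 + 10.6 − 6.2 + 14.0 − 0.3 + 6.3 − 6.4) / 7 = 2.1143%
Mean R_m = (-0.1 + 4.2 − 2.0 + 7.2 + 3.0 + 2.3 − 5.9) / 7 = 1.2429%
Σ(R_i − R̄_i)(R_m − R̄_m) = 190.9957  ⇒  Cov = 190.9957 / 7 = 27.2851
Σ(R_m − R̄_m)² = 111.7771  ⇒  Var(R_m) = 111.7771 / 7 = 15.9682
β = Cov / Var(R_m) = 27.2851 / 15.9682 = 1.7087
E(R) = R_f + β × MRP = 3.45% + 1.7087 × 7.15% = 15.67%

15.67%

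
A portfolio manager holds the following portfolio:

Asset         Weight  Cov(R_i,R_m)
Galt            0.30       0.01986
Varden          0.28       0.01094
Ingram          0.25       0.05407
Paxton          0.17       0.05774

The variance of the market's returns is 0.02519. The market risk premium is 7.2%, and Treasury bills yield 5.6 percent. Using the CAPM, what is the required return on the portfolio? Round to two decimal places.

β_Galt = 0.01986 / 0.02519 = 0.7884
β_Varden = 0.01094 / 0.02519 = 0.4343
β_Ingram = 0.05407 / 0.02519 = 2.1465
β_Paxton = 0.05774 / 0.02519 = 2.2922
β_P = Σ w_i β_i = 0.30×0.7884 + 0.28×0.4343 + 0.25×2.1465 + 0.17×2.2922 = 1.2844
E(R_P) = R_f + β_P × MRP = 5.6% + 1.2844 × 7.2% = 14.85%

14.85%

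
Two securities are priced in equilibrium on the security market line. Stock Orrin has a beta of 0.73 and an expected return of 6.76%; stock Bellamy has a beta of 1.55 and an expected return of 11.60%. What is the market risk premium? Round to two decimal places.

5.90%

Both satisfy E(R) = R_f + β·MRP, so the slope of the SML is
MRP = (11.60% − 6.76%) / (1.55 − 0.73) = 4.84% / 0.82 = 5.9024%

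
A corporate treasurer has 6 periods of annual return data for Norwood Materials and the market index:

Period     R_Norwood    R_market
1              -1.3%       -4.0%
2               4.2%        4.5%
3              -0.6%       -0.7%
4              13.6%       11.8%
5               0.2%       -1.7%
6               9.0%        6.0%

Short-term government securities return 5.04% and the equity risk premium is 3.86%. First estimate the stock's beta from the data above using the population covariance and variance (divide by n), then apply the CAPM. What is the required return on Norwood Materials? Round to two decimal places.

Mean R_i = (-1.3 + 4.2 − 0.6 + 13.6 + 0.2 + 9.0) / 6 = 4.1833%
Mean R_m = (-4.0 + 4.5 − 0.7 + 11.8 − 1.7 + 6.0) / 6 = 2.6500%
Σ(R_i − R̄_i)(R_m − R̄_m) = 172.1450  ⇒  Cov = 172.1450 / 6 = 28.6908
Σ(R_m − R̄_m)² = 172.7350  ⇒  Var(R_m) = 172.7350 / 6 = 28.7892
β = Cov / Var(R_m) = 28.6908 / 28.7892 = 0.9966
E(R) = R_f + β × MRP = 5.04% + 0.9966 × 3.86% = 8.89%

8.89%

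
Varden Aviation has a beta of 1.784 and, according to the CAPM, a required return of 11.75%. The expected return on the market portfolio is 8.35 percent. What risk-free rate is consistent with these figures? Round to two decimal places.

4.01%

E(R) = R_f + β(E(R_m) − R_f) = R_f(1 − β) + β·E(R_m)
11.75% = R_f × (1 − 1.784) + 1.784 × 8.35%
11.75% = R_f × -0.784 + 14.89640%
R_f = (11.75% − 14.89640%) / -0.784 = 4.01%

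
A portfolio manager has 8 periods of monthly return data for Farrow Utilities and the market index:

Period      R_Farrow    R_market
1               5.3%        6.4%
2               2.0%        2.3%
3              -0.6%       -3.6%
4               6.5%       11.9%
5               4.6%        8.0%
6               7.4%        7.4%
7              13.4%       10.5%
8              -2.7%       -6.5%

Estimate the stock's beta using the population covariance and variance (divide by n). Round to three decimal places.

Mean R_i = (5.3 + 2.0 − 0.6 + 6.5 + 4.6 + 7.4 + 13.4 − 2.7) / 8 = 4.4875%
Mean R_m = (6.4 + 2.3 − 3.6 + 11.9 + 8.0 + 7.4 + 10.5 − 6.5) / 8 = 4.5500%
Σ(R_i − R̄_i)(R_m − R̄_m) = 204.4950  ⇒  Cov = 204.4950 / 8 = 25.5619
Σ(R_m − R̄_m)² = 306.4600  ⇒  Var(R_m) = 306.4600 / 8 = 38.3075
β = Cov / Var(R_m) = 25.5619 / 38.3075 = 0.6673

0.667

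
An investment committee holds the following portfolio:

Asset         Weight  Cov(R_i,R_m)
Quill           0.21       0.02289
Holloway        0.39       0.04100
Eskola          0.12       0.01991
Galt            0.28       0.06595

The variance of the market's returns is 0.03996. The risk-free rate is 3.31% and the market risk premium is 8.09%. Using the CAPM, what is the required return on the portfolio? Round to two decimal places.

11.74%

β_Quill = 0.02289 / 0.03996 = 0.5728
β_Holloway = 0.04100 / 0.03996 = 1.0260
β_Eskola = 0.01991 / 0.03996 = 0.4982
β_Galt = 0.06595 / 0.03996 = 1.6504
β_P = Σ w_i β_i = 0.21×0.5728 + 0.39×1.0260 + 0.12×0.4982 + 0.28×1.6504 = 1.0423
E(R_P) = R_f + β_P × MRP = 3.31% + 1.0423 × 8.09% = 11.74%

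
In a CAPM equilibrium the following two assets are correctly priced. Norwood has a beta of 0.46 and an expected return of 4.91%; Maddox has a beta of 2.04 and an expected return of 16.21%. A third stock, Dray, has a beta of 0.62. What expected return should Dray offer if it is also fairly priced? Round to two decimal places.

6.05%

MRP (SML slope) = (16.21% − 4.91%) / (2.04 − 0.46) = 11.30% / 1.58 = 7.1519%
R_f (intercept) = 4.91% − 0.46 × 7.1519% = 1.6201%
E(R_Dray) = R_f + β × MRP = 1.6201% + 0.62 × 7.1519% = 6.05%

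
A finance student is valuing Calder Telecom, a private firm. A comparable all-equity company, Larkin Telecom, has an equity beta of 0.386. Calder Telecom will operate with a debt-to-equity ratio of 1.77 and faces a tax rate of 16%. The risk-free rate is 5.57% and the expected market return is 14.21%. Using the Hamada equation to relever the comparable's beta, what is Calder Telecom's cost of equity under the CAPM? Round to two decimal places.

13.86%

β_L = β_U × [1 + (1 − t)(D/E)] = 0.386 × [1 + (1 − 0.16) × 1.77]
    = 0.386 × [1 + 0.84 × 1.77] = 0.386 × 2.4868 = 0.9599
MRP = 14.21% − 5.57% = 8.64%
E(R) = R_f + β_L × MRP = 5.57% + 0.9599 × 8.64% = 13.86%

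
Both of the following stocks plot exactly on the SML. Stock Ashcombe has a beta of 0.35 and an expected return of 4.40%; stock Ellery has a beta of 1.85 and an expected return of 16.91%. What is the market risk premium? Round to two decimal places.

Both satisfy E(R) = R_f + β·MRP, so the slope of the SML is
MRP = (16.91% − 4.40%) / (1.85 − 0.35) = 12.51% / 1.50 = 8.3400%

8.34%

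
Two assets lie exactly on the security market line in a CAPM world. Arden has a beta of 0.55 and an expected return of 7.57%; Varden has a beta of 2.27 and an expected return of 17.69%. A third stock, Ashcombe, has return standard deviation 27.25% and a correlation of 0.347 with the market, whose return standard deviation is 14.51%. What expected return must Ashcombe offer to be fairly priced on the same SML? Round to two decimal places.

MRP = (17.69% − 7.57%) / (2.27 − 0.55) = 5.8837%
R_f = 7.57% − 0.55 × 5.8837% = 4.3340%
β_Ashcombe = ρ·σ_i/σ_m = 0.347 × 27.25 / 14.51 = 0.6517
E(R_Ashcombe) = R_f + β × MRP = 4.3340% + 0.6517 × 5.8837% = 8.17%

8.17%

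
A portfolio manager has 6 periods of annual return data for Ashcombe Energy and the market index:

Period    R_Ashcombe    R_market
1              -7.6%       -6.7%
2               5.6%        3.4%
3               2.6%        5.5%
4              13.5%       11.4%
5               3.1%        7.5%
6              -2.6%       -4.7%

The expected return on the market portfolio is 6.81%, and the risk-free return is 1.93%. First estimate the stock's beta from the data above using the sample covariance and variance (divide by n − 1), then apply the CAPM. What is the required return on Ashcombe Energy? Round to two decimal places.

Mean R_i = (-7.6 + 5.6 + 2.6 + 13.5 + 3.1 − 2.6) / 6 = 2.4333%
Mean R_m = (-6.7 + 3.4 + 5.5 + 11.4 + 7.5 − 4.7) / 6 = 2.7333%
Σ(R_i − R̄_i)(R_m − R̄_m) = 233.7233  ⇒  Cov = 233.7233 / 5 = 46.7447
Σ(R_m − R̄_m)² = 250.1733  ⇒  Var(R_m) = 250.1733 / 5 = 50.0347
β = Cov / Var(R_m) = 46.7447 / 50.0347 = 0.9342
MRP = 6.81% − 1.93% = 4.88%
E(R) = R_f + β × MRP = 1.93% + 0.9342 × 4.88% = 6.49%

6.49%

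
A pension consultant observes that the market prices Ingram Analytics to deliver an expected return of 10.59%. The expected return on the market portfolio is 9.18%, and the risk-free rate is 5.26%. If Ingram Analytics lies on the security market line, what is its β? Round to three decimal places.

MRP = 9.18% − 5.26% = 3.92%
β = (E(R) − R_f) / MRP = (10.59% − 5.26%) / 3.92% = 5.33% / 3.92% = 1.360

1.360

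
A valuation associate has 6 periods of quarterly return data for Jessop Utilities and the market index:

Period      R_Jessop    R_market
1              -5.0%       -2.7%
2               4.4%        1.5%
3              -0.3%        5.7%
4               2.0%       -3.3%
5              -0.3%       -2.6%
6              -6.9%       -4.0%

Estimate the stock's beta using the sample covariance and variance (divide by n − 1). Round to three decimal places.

Mean R_i = (-5.0 + 4.4 − 0.3 + 2.0 − 0.3 − 6.9) / 6 = -1.0167%
Mean R_m = (-2.7 + 1.5 + 5.7 − 3.3 − 2.6 − 4.0) / 6 = -0.9000%
Σ(R_i − R̄_i)(R_m − R̄_m) = 34.6800  ⇒  Cov = 34.6800 / 5 = 6.9360
Σ(R_m − R̄_m)² = 70.8200  ⇒  Var(R_m) = 70.8200 / 5 = 14.1640
β = Cov / Var(R_m) = 6.9360 / 14.1640 = 0.4897

0.490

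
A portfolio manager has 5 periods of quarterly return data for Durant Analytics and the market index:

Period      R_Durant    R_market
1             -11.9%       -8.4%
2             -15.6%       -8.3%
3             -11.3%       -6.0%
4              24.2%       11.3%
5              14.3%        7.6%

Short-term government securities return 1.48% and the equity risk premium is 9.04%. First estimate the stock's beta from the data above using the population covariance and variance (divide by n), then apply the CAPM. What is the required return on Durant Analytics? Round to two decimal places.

18.63%

Mean R_i = (-11.9 − 15.6 − 11.3 + 24.2 + 14.3) / 5 = -0.0600%
Mean R_m = (-8.4 − 8.3 − 6.0 + 11.3 + 7.6) / 5 = -0.7600%
Σ(R_i − R̄_i)(R_m − R̄_m) = 679.1520  ⇒  Cov = 679.1520 / 5 = 135.8304
Σ(R_m − R̄_m)² = 358.0120  ⇒  Var(R_m) = 358.0120 / 5 = 71.6024
β = Cov / Var(R_m) = 135.8304 / 71.6024 = 1.8970
E(R) = R_f + β × MRP = 1.48% + 1.8970 × 9.04% = 18.63%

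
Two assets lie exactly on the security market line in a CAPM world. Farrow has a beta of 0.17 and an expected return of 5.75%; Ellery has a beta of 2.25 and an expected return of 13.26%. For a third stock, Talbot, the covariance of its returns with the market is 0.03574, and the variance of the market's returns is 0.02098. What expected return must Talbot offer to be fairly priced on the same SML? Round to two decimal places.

MRP = (13.26% − 5.75%) / (2.25 − 0.17) = 3.6106%
R_f = 5.75% − 0.17 × 3.6106% = 5.1362%
β_Talbot = Cov / Var(R_m) = 0.03574 / 0.02098 = 1.7035
E(R_Talbot) = R_f + β × MRP = 5.1362% + 1.7035 × 3.6106% = 11.29%

11.29%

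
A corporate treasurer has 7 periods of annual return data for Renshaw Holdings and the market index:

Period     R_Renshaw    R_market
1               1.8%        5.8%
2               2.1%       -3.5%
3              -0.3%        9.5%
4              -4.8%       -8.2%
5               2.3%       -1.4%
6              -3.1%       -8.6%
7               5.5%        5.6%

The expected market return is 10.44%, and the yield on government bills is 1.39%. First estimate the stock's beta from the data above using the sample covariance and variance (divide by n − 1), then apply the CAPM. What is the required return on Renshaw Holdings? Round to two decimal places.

Mean R_i = (1.8 + 2.1 − 0.3 − 4.8 + 2.3 − 3.1 + 5.5) / 7 = 0.5000%
Mean R_m = (5.8 − 3.5 + 9.5 − 8.2 − 1.4 − 8.6 + 5.6) / 7 = -0.1143%
Σ(R_i − R̄_i)(R_m − R̄_m) = 94.2400  ⇒  Cov = 94.2400 / 6 = 15.7067
Σ(R_m − R̄_m)² = 310.5686  ⇒  Var(R_m) = 310.5686 / 6 = 51.7614
β = Cov / Var(R_m) = 15.7067 / 51.7614 = 0.3034
MRP = 10.44% − 1.39% = 9.05%
E(R) = R_f + β × MRP = 1.39% + 0.3034 × 9.05% = 4.14%

4.14%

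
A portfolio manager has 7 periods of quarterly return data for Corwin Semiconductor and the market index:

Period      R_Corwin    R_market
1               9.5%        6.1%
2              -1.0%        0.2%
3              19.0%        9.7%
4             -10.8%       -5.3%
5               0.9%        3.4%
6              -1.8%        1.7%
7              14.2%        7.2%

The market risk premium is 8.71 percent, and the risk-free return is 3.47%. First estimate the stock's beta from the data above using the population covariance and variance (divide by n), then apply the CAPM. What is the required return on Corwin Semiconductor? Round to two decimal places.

21.04%

Mean R_i = (9.5 − 1.0 + 19.0 − 10.8 + 0.9 − 1.8 + 14.2) / 7 = 4.2857%
Mean R_m = (6.1 + 0.2 + 9.7 − 5.3 + 3.4 + 1.7 + 7.2) / 7 = 3.2857%
Σ(R_i − R̄_i)(R_m − R̄_m) = 302.9586  ⇒  Cov = 302.9586 / 7 = 43.2798
Σ(R_m − R̄_m)² = 150.1486  ⇒  Var(R_m) = 150.1486 / 7 = 21.4498
β = Cov / Var(R_m) = 43.2798 / 21.4498 = 2.0177
E(R) = R_f + β × MRP = 3.47% + 2.0177 × 8.71% = 21.04%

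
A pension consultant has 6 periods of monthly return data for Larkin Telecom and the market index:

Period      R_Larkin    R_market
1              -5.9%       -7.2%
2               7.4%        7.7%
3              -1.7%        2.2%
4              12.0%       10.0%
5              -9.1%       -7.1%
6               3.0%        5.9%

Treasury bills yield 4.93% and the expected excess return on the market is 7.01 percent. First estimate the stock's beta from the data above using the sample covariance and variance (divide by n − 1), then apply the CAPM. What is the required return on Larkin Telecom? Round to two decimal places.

12.14%

Mean R_i = (-5.9 + 7.4 − 1.7 + 12.0 − 9.1 + 3.0) / 6 = 0.9500%
Mean R_m = (-7.2 + 7.7 + 2.2 + 10.0 − 7.1 + 5.9) / 6 = 1.9167%
Σ(R_i − R̄_i)(R_m − R̄_m) = 287.1050  ⇒  Cov = 287.1050 / 5 = 57.4210
Σ(R_m − R̄_m)² = 279.1483  ⇒  Var(R_m) = 279.1483 / 5 = 55.8297
β = Cov / Var(R_m) = 57.4210 / 55.8297 = 1.0285
E(R) = R_f + β × MRP = 4.93% + 1.0285 × 7.01% = 12.14%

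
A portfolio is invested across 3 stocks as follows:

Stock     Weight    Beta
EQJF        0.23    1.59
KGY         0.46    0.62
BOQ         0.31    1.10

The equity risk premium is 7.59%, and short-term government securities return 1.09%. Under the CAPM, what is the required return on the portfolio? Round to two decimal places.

8.62%

β_P = Σ w_i β_i = 0.23×1.59 + 0.46×0.62 + 0.31×1.10 = 0.9919
E(R_P) = R_f + β_P × MRP = 1.09% + 0.9919 × 7.59% = 8.62%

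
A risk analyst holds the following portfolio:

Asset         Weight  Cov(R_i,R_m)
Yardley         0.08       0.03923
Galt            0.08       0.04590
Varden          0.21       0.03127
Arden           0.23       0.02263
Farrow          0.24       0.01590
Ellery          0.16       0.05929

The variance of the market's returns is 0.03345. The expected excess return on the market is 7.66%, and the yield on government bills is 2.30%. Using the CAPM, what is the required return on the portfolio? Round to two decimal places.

β_Yardley = 0.03923 / 0.03345 = 1.1728
β_Galt = 0.04590 / 0.03345 = 1.3722
β_Varden = 0.03127 / 0.03345 = 0.9348
β_Arden = 0.02263 / 0.03345 = 0.6765
β_Farrow = 0.01590 / 0.03345 = 0.4753
β_Ellery = 0.05929 / 0.03345 = 1.7725
β_P = Σ w_i β_i = 0.08×1.1728 + 0.08×1.3722 + 0.21×0.9348 + 0.23×0.6765 + 0.24×0.4753 + 0.16×1.7725 = 0.9532
E(R_P) = R_f + β_P × MRP = 2.30% + 0.9532 × 7.66% = 9.60%

9.60%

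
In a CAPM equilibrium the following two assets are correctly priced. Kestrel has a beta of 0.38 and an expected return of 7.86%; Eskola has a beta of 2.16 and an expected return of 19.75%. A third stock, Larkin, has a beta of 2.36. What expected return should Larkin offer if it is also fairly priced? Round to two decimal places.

MRP (SML slope) = (19.75% − 7.86%) / (2.16 − 0.38) = 11.89% / 1.78 = 6.6798%
R_f (intercept) = 7.86% − 0.38 × 6.6798% = 5.3217%
E(R_Larkin) = R_f + β × MRP = 5.3217% + 2.36 × 6.6798% = 21.09%

21.09%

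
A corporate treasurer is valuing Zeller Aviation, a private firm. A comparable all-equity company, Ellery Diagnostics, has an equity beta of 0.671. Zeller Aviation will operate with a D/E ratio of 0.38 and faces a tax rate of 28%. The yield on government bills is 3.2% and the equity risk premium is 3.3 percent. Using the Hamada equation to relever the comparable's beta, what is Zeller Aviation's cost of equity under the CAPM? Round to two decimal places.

6.02%

β_L = β_U × [1 + (1 − t)(D/E)] = 0.671 × [1 + (1 − 0.28) × 0.38]
    = 0.671 × [1 + 0.72 × 0.38] = 0.671 × 1.2736 = 0.8546
E(R) = R_f + β_L × MRP = 3.2% + 0.8546 × 3.3% = 6.02%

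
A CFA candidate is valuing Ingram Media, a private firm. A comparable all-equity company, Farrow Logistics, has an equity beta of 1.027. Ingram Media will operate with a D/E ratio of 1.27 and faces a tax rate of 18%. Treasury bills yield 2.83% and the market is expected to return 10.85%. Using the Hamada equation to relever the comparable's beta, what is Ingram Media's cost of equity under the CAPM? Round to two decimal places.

β_L = β_U × [1 + (1 − t)(D/E)] = 1.027 × [1 + (1 − 0.18) × 1.27]
    = 1.027 × [1 + 0.82 × 1.27] = 1.027 × 2.0414 = 2.0965
MRP = 10.85% − 2.83% = 8.02%
E(R) = R_f + β_L × MRP = 2.83% + 2.0965 × 8.02% = 19.64%

19.64%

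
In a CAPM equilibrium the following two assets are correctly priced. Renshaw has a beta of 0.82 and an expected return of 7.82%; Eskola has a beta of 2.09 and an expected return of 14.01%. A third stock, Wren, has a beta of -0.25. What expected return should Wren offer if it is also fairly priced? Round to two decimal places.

2.60%

MRP (SML slope) = (14.01% − 7.82%) / (2.09 − 0.82) = 6.19% / 1.27 = 4.8740%
R_f (intercept) = 7.82% − 0.82 × 4.8740% = 3.8233%
E(R_Wren) = R_f + β × MRP = 3.8233% + -0.25 × 4.8740% = 2.60%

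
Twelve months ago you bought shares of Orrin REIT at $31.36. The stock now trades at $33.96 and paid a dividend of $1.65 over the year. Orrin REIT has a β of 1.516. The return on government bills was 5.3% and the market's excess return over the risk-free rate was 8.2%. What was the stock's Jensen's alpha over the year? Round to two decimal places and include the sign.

Realised HPR = (P1 + D1 − P0) / P0 = (33.96 + 1.65 − 31.36) / 31.36 = 4.25 / 31.36 = 13.5523%
CAPM required = R_f + β·MRP = 5.3% + 1.516 × 8.2% = 17.7312%
α = realised − required = 13.5523% − 17.7312% = -4.18%

-4.18%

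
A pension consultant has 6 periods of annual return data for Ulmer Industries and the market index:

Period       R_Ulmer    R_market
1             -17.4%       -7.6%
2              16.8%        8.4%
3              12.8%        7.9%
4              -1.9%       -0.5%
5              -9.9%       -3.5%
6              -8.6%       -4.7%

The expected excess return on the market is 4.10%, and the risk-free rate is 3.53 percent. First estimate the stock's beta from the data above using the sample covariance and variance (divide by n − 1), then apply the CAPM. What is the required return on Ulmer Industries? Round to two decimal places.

11.73%

Mean R_i = (-17.4 + 16.8 + 12.8 − 1.9 − 9.9 − 8.6) / 6 = -1.3667%
Mean R_m = (-7.6 + 8.4 + 7.9 − 0.5 − 3.5 − 4.7) / 6 = 0.0000%
Σ(R_i − R̄_i)(R_m − R̄_m) = 450.5000  ⇒  Cov = 450.5000 / 5 = 90.1000
Σ(R_m − R̄_m)² = 225.3200  ⇒  Var(R_m) = 225.3200 / 5 = 45.0640
β = Cov / Var(R_m) = 90.1000 / 45.0640 = 1.9994
E(R) = R_f + β × MRP = 3.53% + 1.9994 × 4.10% = 11.73%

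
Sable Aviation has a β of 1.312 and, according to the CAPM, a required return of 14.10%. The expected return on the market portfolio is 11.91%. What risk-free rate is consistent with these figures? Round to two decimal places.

E(R) = R_f + β(E(R_m) − R_f) = R_f(1 − β) + β·E(R_m)
14.10% = R_f × (1 − 1.312) + 1.312 × 11.91%
14.10% = R_f × -0.312 + 15.62592%
R_f = (14.10% − 15.62592%) / -0.312 = 4.89%

4.89%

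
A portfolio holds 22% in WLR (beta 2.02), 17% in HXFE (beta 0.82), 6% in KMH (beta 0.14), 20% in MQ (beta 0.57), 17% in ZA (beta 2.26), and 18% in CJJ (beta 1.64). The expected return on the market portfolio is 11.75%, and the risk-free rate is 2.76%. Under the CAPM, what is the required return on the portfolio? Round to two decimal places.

15.22%

β_P = Σ w_i β_i = 0.22×2.02 + 0.17×0.82 + 0.06×0.14 + 0.20×0.57 + 0.17×2.26 + 0.18×1.64 = 1.3856
MRP = 11.75% − 2.76% = 8.99%
E(R_P) = R_f + β_P × MRP = 2.76% + 1.3856 × 8.99% = 15.22%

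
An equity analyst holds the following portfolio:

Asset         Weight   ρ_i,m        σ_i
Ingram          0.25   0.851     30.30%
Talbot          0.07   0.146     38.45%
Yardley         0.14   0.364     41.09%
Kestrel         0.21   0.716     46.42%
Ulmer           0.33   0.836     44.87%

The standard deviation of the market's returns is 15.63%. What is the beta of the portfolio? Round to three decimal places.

β_Ingram = 0.851 × 30.30% / 15.63% = 1.6497
β_Talbot = 0.146 × 38.45% / 15.63% = 0.3592
β_Yardley = 0.364 × 41.09% / 15.63% = 0.9569
β_Kestrel = 0.716 × 46.42% / 15.63% = 2.1265
β_Ulmer = 0.836 × 44.87% / 15.63% = 2.4000
β_P = Σ w_i β_i = 0.25×1.6497 + 0.07×0.3592 + 0.14×0.9569 + 0.21×2.1265 + 0.33×2.4000 = 1.8101

1.810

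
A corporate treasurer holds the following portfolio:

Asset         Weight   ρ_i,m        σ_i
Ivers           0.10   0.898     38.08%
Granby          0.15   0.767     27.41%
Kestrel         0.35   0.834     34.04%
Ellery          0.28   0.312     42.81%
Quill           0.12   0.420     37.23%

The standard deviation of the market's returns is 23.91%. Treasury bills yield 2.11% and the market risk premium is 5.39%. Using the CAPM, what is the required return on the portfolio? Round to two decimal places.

β_Ivers = 0.898 × 38.08% / 23.91% = 1.4302
β_Granby = 0.767 × 27.41% / 23.91% = 0.8793
β_Kestrel = 0.834 × 34.04% / 23.91% = 1.1873
β_Ellery = 0.312 × 42.81% / 23.91% = 0.5586
β_Quill = 0.420 × 37.23% / 23.91% = 0.6540
β_P = Σ w_i β_i = 0.10×1.4302 + 0.15×0.8793 + 0.35×1.1873 + 0.28×0.5586 + 0.12×0.6540 = 0.9254
E(R_P) = R_f + β_P × MRP = 2.11% + 0.9254 × 5.39% = 7.10%

7.10%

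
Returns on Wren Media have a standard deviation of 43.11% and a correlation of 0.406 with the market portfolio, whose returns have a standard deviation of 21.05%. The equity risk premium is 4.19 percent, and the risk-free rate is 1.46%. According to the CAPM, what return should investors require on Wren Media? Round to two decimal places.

β = ρ × σ_i / σ_m = 0.406 × 43.11% / 21.05% = 0.8315
E(R) = 1.46% + 0.8315 × 4.19% = 4.94%

4.94%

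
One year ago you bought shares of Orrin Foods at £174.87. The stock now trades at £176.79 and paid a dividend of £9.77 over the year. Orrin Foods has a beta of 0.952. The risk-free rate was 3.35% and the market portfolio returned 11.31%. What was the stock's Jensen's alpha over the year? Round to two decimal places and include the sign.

Realised HPR = (P1 + D1 − P0) / P0 = (176.79 + 9.77 − 174.87) / 174.87 = 11.69 / 174.87 = 6.6850%
MRP = 11.31% − 3.35% = 7.96%
CAPM required = R_f + β·MRP = 3.35% + 0.952 × 7.96% = 10.92792%
α = realised − required = 6.6850% − 10.92792% = -4.24%

-4.24%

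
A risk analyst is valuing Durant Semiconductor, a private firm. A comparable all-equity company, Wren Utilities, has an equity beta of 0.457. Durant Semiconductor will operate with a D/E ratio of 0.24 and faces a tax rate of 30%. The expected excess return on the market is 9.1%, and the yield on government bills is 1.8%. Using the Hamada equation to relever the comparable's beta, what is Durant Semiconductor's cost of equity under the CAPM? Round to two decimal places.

β_L = β_U × [1 + (1 − t)(D/E)] = 0.457 × [1 + (1 − 0.30) × 0.24]
    = 0.457 × [1 + 0.70 × 0.24] = 0.457 × 1.1680 = 0.5338
E(R) = R_f + β_L × MRP = 1.8% + 0.5338 × 9.1% = 6.66%

6.66%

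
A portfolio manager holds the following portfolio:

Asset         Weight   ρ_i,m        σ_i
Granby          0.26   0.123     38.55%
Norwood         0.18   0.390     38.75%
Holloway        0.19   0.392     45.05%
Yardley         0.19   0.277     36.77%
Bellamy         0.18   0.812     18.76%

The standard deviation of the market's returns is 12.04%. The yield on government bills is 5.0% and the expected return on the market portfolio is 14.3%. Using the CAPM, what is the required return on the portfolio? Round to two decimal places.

β_Granby = 0.123 × 38.55% / 12.04% = 0.3938
β_Norwood = 0.390 × 38.75% / 12.04% = 1.2552
β_Holloway = 0.392 × 45.05% / 12.04% = 1.4667
β_Yardley = 0.277 × 36.77% / 12.04% = 0.8460
β_Bellamy = 0.812 × 18.76% / 12.04% = 1.2652
β_P = Σ w_i β_i = 0.26×0.3938 + 0.18×1.2552 + 0.19×1.4667 + 0.19×0.8460 + 0.18×1.2652 = 0.9955
MRP = 14.3% − 5.0% = 9.30%
E(R_P) = R_f + β_P × MRP = 5.0% + 0.9955 × 9.3% = 14.26%

14.26%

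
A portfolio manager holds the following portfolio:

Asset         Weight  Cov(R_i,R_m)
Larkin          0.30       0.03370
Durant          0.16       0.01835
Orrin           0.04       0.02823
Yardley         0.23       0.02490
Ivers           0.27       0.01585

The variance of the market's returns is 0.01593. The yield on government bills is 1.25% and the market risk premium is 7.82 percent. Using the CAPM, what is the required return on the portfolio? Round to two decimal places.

β_Larkin = 0.03370 / 0.01593 = 2.1155
β_Durant = 0.01835 / 0.01593 = 1.1519
β_Orrin = 0.02823 / 0.01593 = 1.7721
β_Yardley = 0.02490 / 0.01593 = 1.5631
β_Ivers = 0.01585 / 0.01593 = 0.9950
β_P = Σ w_i β_i = 0.30×2.1155 + 0.16×1.1519 + 0.04×1.7721 + 0.23×1.5631 + 0.27×0.9950 = 1.5180
E(R_P) = R_f + β_P × MRP = 1.25% + 1.5180 × 7.82% = 13.12%

13.12%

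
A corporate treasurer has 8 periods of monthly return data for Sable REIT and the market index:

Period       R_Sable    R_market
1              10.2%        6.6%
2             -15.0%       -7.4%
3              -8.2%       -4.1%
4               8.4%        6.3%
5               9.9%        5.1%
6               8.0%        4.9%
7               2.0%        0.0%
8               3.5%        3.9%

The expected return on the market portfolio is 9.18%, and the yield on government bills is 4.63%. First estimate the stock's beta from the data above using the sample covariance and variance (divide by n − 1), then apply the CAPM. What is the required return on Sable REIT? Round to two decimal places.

12.55%

Mean R_i = (10.2 − 15.0 − 8.2 + 8.4 + 9.9 + 8.0 + 2.0 + 3.5) / 8 = 2.3500%
Mean R_m = (6.6 − 7.4 − 4.1 + 6.3 + 5.1 + 4.9 + 0.0 + 3.9) / 8 = 1.9125%
Σ(R_i − R̄_i)(R_m − R̄_m) = 332.2450  ⇒  Cov = 332.2450 / 7 = 47.4636
Σ(R_m − R̄_m)² = 190.7888  ⇒  Var(R_m) = 190.7888 / 7 = 27.2555
β = Cov / Var(R_m) = 47.4636 / 27.2555 = 1.7414
MRP = 9.18% − 4.63% = 4.55%
E(R) = R_f + β × MRP = 4.63% + 1.7414 × 4.55% = 12.55%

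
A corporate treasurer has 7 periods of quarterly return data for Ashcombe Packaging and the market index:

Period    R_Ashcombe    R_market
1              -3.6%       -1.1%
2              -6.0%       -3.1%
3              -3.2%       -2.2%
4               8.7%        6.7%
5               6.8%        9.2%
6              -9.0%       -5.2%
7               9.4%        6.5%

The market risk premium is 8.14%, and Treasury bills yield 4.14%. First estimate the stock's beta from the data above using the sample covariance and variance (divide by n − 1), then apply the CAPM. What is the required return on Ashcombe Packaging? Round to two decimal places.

14.57%

Mean R_i = (-3.6 − 6.0 − 3.2 + 8.7 + 6.8 − 9.0 + 9.4) / 7 = 0.4429%
Mean R_m = (-1.1 − 3.1 − 2.2 + 6.7 + 9.2 − 5.2 + 6.5) / 7 = 1.5429%
Σ(R_i − R̄_i)(R_m − R̄_m) = 253.5671  ⇒  Cov = 253.5671 / 6 = 42.2612
Σ(R_m − R̄_m)² = 197.8171  ⇒  Var(R_m) = 197.8171 / 6 = 32.9695
β = Cov / Var(R_m) = 42.2612 / 32.9695 = 1.2818
E(R) = R_f + β × MRP = 4.14% + 1.2818 × 8.14% = 14.57%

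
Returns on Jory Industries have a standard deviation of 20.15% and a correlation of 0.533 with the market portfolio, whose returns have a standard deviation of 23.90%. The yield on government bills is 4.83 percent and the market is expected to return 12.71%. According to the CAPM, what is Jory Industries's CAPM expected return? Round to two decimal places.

β = ρ × σ_i / σ_m = 0.533 × 20.15% / 23.90% = 0.4494
MRP = 12.71% − 4.83% = 7.88%
E(R) = 4.83% + 0.4494 × 7.88% = 8.37%

8.37%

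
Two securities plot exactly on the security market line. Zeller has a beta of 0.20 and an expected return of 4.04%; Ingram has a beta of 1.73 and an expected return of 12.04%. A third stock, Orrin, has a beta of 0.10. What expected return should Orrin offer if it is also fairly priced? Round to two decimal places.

3.52%

MRP (SML slope) = (12.04% − 4.04%) / (1.73 − 0.20) = 8.00% / 1.53 = 5.2288%
R_f (intercept) = 4.04% − 0.20 × 5.2288% = 2.9942%
E(R_Orrin) = R_f + β × MRP = 2.9942% + 0.10 × 5.2288% = 3.52%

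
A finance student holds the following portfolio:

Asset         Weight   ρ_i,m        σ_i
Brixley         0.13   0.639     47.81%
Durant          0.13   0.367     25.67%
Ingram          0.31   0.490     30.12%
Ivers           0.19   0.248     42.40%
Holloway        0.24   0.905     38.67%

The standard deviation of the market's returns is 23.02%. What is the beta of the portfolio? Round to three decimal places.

0.876

β_Brixley = 0.639 × 47.81% / 23.02% = 1.3271
β_Durant = 0.367 × 25.67% / 23.02% = 0.4092
β_Ingram = 0.490 × 30.12% / 23.02% = 0.6411
β_Ivers = 0.248 × 42.40% / 23.02% = 0.4568
β_Holloway = 0.905 × 38.67% / 23.02% = 1.5203
β_P = Σ w_i β_i = 0.13×1.3271 + 0.13×0.4092 + 0.31×0.6411 + 0.19×0.4568 + 0.24×1.5203 = 0.8761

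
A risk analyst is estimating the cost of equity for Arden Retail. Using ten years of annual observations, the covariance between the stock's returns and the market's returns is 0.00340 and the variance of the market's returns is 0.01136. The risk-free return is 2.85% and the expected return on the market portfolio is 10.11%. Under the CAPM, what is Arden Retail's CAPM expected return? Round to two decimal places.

β = Cov(R_i, R_m) / Var(R_m) = 0.00340 / 0.01136 = 0.2993
MRP = 10.11% − 2.85% = 7.26%
E(R) = R_f + β × MRP = 2.85% + 0.2993 × 7.26% = 5.02%

5.02%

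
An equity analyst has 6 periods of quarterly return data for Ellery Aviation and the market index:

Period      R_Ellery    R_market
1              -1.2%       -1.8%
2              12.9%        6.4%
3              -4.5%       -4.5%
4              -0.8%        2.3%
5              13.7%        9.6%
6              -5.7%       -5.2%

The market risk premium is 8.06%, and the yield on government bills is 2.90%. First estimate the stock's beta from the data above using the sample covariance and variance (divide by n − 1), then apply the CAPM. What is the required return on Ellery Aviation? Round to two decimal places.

Mean R_i = (-1.2 + 12.9 − 4.5 − 0.8 + 13.7 − 5.7) / 6 = 2.4000%
Mean R_m = (-1.8 + 6.4 − 4.5 + 2.3 + 9.6 − 5.2) / 6 = 1.1333%
Σ(R_i − R̄_i)(R_m − R̄_m) = 247.9700  ⇒  Cov = 247.9700 / 5 = 49.5940
Σ(R_m − R̄_m)² = 181.2333  ⇒  Var(R_m) = 181.2333 / 5 = 36.2467
β = Cov / Var(R_m) = 49.5940 / 36.2467 = 1.3682
E(R) = R_f + β × MRP = 2.90% + 1.3682 × 8.06% = 13.93%

13.93%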